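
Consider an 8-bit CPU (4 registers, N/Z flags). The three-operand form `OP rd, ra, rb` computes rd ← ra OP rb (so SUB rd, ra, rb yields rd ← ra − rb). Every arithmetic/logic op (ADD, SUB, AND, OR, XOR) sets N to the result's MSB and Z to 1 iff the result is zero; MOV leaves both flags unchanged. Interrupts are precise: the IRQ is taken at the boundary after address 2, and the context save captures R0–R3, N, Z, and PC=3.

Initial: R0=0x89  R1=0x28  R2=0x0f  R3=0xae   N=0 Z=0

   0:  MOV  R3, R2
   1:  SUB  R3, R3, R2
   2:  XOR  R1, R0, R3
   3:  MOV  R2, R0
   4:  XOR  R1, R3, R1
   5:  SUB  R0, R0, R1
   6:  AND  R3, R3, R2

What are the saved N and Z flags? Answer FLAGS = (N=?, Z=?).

after  0: R0=0x89 R1=0x28 R2=0x0f R3=0x0f  N=0 Z=0
after  1: R0=0x89 R1=0x28 R2=0x0f R3=0x00  N=0 Z=1
after  2: R0=0x89 R1=0x89 R2=0x0f R3=0x00  N=1 Z=0
-- IRQ taken; context saved, return-PC = 3 --

FLAGS = (N=1, Z=0)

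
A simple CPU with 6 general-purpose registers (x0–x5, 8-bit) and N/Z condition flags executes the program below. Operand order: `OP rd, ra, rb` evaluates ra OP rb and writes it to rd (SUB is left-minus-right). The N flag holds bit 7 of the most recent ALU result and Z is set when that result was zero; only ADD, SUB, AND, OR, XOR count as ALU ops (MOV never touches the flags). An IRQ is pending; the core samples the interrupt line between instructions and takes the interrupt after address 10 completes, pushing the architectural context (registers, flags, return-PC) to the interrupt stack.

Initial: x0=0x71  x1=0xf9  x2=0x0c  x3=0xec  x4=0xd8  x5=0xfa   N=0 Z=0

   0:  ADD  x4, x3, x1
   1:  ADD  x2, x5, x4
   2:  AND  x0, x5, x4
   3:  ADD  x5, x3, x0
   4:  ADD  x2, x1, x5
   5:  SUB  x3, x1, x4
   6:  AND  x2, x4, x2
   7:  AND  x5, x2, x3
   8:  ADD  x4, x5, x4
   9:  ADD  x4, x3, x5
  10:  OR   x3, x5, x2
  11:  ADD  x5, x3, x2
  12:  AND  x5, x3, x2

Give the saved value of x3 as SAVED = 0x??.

SAVED = 0xc5

after  0: x0=0x71 x1=0xf9 x2=0x0c x3=0xec x4=0xe5 x5=0xfa  N=1 Z=0
after  1: x0=0x71 x1=0xf9 x2=0xdf x3=0xec x4=0xe5 x5=0xfa  N=1 Z=0
after  2: x0=0xe0 x1=0xf9 x2=0xdf x3=0xec x4=0xe5 x5=0xfa  N=1 Z=0
after  3: x0=0xe0 x1=0xf9 x2=0xdf x3=0xec x4=0xe5 x5=0xcc  N=1 Z=0
after  4: x0=0xe0 x1=0xf9 x2=0xc5 x3=0xec x4=0xe5 x5=0xcc  N=1 Z=0
after  5: x0=0xe0 x1=0xf9 x2=0xc5 x3=0x14 x4=0xe5 x5=0xcc  N=0 Z=0
after  6: x0=0xe0 x1=0xf9 x2=0xc5 x3=0x14 x4=0xe5 x5=0xcc  N=1 Z=0
after  7: x0=0xe0 x1=0xf9 x2=0xc5 x3=0x14 x4=0xe5 x5=0x04  N=0 Z=0
after  8: x0=0xe0 x1=0xf9 x2=0xc5 x3=0x14 x4=0xe9 x5=0x04  N=1 Z=0
after  9: x0=0xe0 x1=0xf9 x2=0xc5 x3=0x14 x4=0x18 x5=0x04  N=0 Z=0
after 10: x0=0xe0 x1=0xf9 x2=0xc5 x3=0xc5 x4=0x18 x5=0x04  N=1 Z=0
-- IRQ taken; context saved, return-PC = 11 --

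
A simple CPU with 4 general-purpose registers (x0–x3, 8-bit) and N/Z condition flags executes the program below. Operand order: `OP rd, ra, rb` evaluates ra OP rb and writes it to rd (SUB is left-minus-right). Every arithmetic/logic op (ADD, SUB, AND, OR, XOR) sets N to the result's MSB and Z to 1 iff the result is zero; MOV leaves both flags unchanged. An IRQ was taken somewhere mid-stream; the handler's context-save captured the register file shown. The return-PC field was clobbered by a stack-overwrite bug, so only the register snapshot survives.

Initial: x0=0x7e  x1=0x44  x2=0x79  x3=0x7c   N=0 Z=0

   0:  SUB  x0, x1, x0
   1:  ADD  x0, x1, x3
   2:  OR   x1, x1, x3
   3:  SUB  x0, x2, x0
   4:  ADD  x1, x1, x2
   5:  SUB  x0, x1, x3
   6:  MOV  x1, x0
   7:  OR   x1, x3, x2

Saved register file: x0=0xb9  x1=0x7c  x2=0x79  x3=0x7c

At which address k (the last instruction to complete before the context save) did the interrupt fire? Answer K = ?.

K = 3

after  0: x0=0xc6 x1=0x44 x2=0x79 x3=0x7c  N=1 Z=0
after  1: x0=0xc0 x1=0x44 x2=0x79 x3=0x7c  N=1 Z=0
after  2: x0=0xc0 x1=0x7c x2=0x79 x3=0x7c  N=0 Z=0
after  3: x0=0xb9 x1=0x7c x2=0x79 x3=0x7c  N=1 Z=0
-- IRQ taken; context saved, return-PC = 4 --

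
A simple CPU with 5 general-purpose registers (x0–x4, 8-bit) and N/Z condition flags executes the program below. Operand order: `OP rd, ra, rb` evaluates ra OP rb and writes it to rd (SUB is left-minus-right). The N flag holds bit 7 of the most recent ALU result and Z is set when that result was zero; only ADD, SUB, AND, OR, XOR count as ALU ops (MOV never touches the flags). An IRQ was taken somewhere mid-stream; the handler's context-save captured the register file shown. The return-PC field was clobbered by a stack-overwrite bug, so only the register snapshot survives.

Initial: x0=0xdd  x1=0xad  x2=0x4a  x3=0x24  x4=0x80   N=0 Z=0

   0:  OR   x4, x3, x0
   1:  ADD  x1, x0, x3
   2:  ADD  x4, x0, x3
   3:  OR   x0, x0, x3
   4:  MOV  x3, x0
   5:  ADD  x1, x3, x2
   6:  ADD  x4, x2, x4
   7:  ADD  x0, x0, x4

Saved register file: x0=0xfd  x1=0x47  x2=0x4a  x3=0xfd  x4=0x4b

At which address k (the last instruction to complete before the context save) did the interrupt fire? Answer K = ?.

K = 6

after  0: x0=0xdd x1=0xad x2=0x4a x3=0x24 x4=0xfd  N=1 Z=0
after  1: x0=0xdd x1=0x01 x2=0x4a x3=0x24 x4=0xfd  N=0 Z=0
after  2: x0=0xdd x1=0x01 x2=0x4a x3=0x24 x4=0x01  N=0 Z=0
after  3: x0=0xfd x1=0x01 x2=0x4a x3=0x24 x4=0x01  N=1 Z=0
after  4: x0=0xfd x1=0x01 x2=0x4a x3=0xfd x4=0x01  N=1 Z=0
after  5: x0=0xfd x1=0x47 x2=0x4a x3=0xfd x4=0x01  N=0 Z=0
after  6: x0=0xfd x1=0x47 x2=0x4a x3=0xfd x4=0x4b  N=0 Z=0
-- IRQ taken; context saved, return-PC = 7 --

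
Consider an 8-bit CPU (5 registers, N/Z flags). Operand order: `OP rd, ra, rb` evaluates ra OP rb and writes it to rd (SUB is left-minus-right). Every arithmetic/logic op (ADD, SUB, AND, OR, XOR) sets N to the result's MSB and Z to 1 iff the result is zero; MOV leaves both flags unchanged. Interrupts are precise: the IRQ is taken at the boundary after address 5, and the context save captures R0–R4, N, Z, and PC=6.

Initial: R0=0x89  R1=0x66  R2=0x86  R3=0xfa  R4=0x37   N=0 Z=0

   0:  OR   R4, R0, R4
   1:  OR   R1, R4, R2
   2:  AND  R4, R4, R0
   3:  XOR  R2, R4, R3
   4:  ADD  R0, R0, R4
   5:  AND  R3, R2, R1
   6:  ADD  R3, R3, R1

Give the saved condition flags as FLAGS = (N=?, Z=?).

FLAGS = (N=0, Z=0)

after  0: R0=0x89 R1=0x66 R2=0x86 R3=0xfa R4=0xbf  N=1 Z=0
after  1: R0=0x89 R1=0xbf R2=0x86 R3=0xfa R4=0xbf  N=1 Z=0
after  2: R0=0x89 R1=0xbf R2=0x86 R3=0xfa R4=0x89  N=1 Z=0
after  3: R0=0x89 R1=0xbf R2=0x73 R3=0xfa R4=0x89  N=0 Z=0
after  4: R0=0x12 R1=0xbf R2=0x73 R3=0xfa R4=0x89  N=0 Z=0
after  5: R0=0x12 R1=0xbf R2=0x73 R3=0x33 R4=0x89  N=0 Z=0
-- IRQ taken; context saved, return-PC = 6 --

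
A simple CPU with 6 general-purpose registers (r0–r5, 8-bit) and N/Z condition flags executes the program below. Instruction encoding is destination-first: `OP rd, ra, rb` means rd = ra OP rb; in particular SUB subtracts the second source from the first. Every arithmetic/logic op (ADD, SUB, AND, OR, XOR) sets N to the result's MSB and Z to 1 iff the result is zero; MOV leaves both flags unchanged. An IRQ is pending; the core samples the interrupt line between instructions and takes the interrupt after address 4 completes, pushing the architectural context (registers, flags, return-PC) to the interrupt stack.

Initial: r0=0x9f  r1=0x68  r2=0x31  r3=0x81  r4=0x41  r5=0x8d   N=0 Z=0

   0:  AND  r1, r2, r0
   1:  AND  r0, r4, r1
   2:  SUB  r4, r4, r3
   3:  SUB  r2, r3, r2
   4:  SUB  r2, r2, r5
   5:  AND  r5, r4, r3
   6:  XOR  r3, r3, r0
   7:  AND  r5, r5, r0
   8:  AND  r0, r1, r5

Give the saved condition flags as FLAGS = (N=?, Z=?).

after  0: r0=0x9f r1=0x11 r2=0x31 r3=0x81 r4=0x41 r5=0x8d  N=0 Z=0
after  1: r0=0x01 r1=0x11 r2=0x31 r3=0x81 r4=0x41 r5=0x8d  N=0 Z=0
after  2: r0=0x01 r1=0x11 r2=0x31 r3=0x81 r4=0xc0 r5=0x8d  N=1 Z=0
after  3: r0=0x01 r1=0x11 r2=0x50 r3=0x81 r4=0xc0 r5=0x8d  N=0 Z=0
after  4: r0=0x01 r1=0x11 r2=0xc3 r3=0x81 r4=0xc0 r5=0x8d  N=1 Z=0
-- IRQ taken; context saved, return-PC = 5 --

FLAGS = (N=1, Z=0)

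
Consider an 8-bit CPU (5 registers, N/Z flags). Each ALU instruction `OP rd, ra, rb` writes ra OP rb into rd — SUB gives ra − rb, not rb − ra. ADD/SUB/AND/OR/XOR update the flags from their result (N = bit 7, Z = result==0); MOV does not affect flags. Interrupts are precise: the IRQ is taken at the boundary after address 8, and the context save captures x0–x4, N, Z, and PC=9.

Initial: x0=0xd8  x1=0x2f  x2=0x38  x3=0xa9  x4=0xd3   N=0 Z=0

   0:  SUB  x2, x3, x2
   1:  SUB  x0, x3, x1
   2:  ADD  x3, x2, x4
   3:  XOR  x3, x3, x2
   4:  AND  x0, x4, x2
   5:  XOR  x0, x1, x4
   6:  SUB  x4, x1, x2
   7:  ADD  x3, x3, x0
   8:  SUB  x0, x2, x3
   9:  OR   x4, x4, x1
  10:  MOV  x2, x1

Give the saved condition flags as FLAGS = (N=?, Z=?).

FLAGS = (N=0, Z=0)

after  0: x0=0xd8 x1=0x2f x2=0x71 x3=0xa9 x4=0xd3  N=0 Z=0
after  1: x0=0x7a x1=0x2f x2=0x71 x3=0xa9 x4=0xd3  N=0 Z=0
after  2: x0=0x7a x1=0x2f x2=0x71 x3=0x44 x4=0xd3  N=0 Z=0
after  3: x0=0x7a x1=0x2f x2=0x71 x3=0x35 x4=0xd3  N=0 Z=0
after  4: x0=0x51 x1=0x2f x2=0x71 x3=0x35 x4=0xd3  N=0 Z=0
after  5: x0=0xfc x1=0x2f x2=0x71 x3=0x35 x4=0xd3  N=1 Z=0
after  6: x0=0xfc x1=0x2f x2=0x71 x3=0x35 x4=0xbe  N=1 Z=0
after  7: x0=0xfc x1=0x2f x2=0x71 x3=0x31 x4=0xbe  N=0 Z=0
after  8: x0=0x40 x1=0x2f x2=0x71 x3=0x31 x4=0xbe  N=0 Z=0
-- IRQ taken; context saved, return-PC = 9 --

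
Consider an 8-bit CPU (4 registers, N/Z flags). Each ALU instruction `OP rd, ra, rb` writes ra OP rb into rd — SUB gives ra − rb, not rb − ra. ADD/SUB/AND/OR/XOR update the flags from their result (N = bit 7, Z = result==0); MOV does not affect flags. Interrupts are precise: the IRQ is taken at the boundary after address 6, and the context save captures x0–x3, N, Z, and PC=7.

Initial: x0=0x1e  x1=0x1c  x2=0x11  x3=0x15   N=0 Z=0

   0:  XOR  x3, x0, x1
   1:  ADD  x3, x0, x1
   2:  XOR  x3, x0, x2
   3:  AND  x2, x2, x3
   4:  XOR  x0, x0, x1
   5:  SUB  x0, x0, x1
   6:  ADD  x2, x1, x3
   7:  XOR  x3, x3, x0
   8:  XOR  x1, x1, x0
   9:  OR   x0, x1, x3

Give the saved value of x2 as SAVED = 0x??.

after  0: x0=0x1e x1=0x1c x2=0x11 x3=0x02  N=0 Z=0
after  1: x0=0x1e x1=0x1c x2=0x11 x3=0x3a  N=0 Z=0
after  2: x0=0x1e x1=0x1c x2=0x11 x3=0x0f  N=0 Z=0
after  3: x0=0x1e x1=0x1c x2=0x01 x3=0x0f  N=0 Z=0
after  4: x0=0x02 x1=0x1c x2=0x01 x3=0x0f  N=0 Z=0
after  5: x0=0xe6 x1=0x1c x2=0x01 x3=0x0f  N=1 Z=0
after  6: x0=0xe6 x1=0x1c x2=0x2b x3=0x0f  N=0 Z=0
-- IRQ taken; context saved, return-PC = 7 --

SAVED = 0x2b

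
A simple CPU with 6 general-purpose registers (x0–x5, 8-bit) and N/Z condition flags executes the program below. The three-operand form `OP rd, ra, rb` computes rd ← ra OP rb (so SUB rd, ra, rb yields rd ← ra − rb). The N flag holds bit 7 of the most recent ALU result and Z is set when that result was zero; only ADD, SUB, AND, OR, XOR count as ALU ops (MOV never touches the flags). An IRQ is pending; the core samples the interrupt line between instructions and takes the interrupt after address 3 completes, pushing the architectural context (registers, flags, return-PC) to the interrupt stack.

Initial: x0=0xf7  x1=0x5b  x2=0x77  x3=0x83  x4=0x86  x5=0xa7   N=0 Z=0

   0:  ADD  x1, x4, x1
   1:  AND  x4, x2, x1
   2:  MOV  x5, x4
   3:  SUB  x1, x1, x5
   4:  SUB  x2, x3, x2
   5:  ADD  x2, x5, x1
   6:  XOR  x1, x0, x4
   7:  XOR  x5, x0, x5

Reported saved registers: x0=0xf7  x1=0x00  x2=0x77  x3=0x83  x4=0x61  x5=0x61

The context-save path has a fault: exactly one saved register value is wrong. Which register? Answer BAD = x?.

after  0: x0=0xf7 x1=0xe1 x2=0x77 x3=0x83 x4=0x86 x5=0xa7  N=1 Z=0
after  1: x0=0xf7 x1=0xe1 x2=0x77 x3=0x83 x4=0x61 x5=0xa7  N=0 Z=0
after  2: x0=0xf7 x1=0xe1 x2=0x77 x3=0x83 x4=0x61 x5=0x61  N=0 Z=0
after  3: x0=0xf7 x1=0x80 x2=0x77 x3=0x83 x4=0x61 x5=0x61  N=1 Z=0
-- IRQ taken; context saved, return-PC = 4 --
mismatch: x1: reported 0x00 vs actual 0x80

BAD = x1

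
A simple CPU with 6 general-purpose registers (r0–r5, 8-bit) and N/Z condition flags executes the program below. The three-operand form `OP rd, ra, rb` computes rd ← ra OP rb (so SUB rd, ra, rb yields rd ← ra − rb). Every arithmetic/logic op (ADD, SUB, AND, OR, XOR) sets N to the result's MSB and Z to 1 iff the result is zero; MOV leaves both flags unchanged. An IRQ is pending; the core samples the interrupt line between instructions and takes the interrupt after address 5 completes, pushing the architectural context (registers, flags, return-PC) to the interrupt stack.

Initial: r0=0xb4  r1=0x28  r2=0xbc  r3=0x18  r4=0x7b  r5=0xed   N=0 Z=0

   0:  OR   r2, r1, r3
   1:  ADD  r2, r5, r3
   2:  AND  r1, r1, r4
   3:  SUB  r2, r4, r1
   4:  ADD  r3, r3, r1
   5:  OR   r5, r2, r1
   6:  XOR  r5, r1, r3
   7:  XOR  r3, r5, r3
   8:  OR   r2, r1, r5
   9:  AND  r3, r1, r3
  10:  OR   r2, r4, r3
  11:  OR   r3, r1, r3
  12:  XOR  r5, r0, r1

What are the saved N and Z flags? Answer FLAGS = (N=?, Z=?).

FLAGS = (N=0, Z=0)

after  0: r0=0xb4 r1=0x28 r2=0x38 r3=0x18 r4=0x7b r5=0xed  N=0 Z=0
after  1: r0=0xb4 r1=0x28 r2=0x05 r3=0x18 r4=0x7b r5=0xed  N=0 Z=0
after  2: r0=0xb4 r1=0x28 r2=0x05 r3=0x18 r4=0x7b r5=0xed  N=0 Z=0
after  3: r0=0xb4 r1=0x28 r2=0x53 r3=0x18 r4=0x7b r5=0xed  N=0 Z=0
after  4: r0=0xb4 r1=0x28 r2=0x53 r3=0x40 r4=0x7b r5=0xed  N=0 Z=0
after  5: r0=0xb4 r1=0x28 r2=0x53 r3=0x40 r4=0x7b r5=0x7b  N=0 Z=0
-- IRQ taken; context saved, return-PC = 6 --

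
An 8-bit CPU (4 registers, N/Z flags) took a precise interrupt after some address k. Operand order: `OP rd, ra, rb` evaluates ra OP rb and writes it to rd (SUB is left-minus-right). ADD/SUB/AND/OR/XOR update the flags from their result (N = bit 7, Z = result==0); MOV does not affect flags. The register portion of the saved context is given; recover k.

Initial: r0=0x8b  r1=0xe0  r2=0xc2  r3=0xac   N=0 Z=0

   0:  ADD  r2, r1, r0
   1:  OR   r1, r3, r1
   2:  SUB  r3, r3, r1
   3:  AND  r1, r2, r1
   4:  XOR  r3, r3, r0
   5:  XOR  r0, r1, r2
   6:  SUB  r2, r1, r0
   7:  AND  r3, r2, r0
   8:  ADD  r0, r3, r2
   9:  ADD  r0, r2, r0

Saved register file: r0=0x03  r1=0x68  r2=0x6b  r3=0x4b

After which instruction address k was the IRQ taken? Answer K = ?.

K = 5

after  0: r0=0x8b r1=0xe0 r2=0x6b r3=0xac  N=0 Z=0
after  1: r0=0x8b r1=0xec r2=0x6b r3=0xac  N=1 Z=0
after  2: r0=0x8b r1=0xec r2=0x6b r3=0xc0  N=1 Z=0
after  3: r0=0x8b r1=0x68 r2=0x6b r3=0xc0  N=0 Z=0
after  4: r0=0x8b r1=0x68 r2=0x6b r3=0x4b  N=0 Z=0
after  5: r0=0x03 r1=0x68 r2=0x6b r3=0x4b  N=0 Z=0
-- IRQ taken; context saved, return-PC = 6 --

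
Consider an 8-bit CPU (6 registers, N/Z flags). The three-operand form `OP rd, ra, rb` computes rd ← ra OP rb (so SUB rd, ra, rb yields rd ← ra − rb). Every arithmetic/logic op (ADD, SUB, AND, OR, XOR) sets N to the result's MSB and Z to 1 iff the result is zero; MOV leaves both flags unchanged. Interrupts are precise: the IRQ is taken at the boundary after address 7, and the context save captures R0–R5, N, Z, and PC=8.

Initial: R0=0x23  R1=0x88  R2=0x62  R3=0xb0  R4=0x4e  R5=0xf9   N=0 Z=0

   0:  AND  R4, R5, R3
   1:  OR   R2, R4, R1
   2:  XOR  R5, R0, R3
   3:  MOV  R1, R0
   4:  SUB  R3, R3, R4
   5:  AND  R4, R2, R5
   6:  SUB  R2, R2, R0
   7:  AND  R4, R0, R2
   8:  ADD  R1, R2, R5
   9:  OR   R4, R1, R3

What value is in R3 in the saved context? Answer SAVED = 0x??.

SAVED = 0x00

after  0: R0=0x23 R1=0x88 R2=0x62 R3=0xb0 R4=0xb0 R5=0xf9  N=1 Z=0
after  1: R0=0x23 R1=0x88 R2=0xb8 R3=0xb0 R4=0xb0 R5=0xf9  N=1 Z=0
after  2: R0=0x23 R1=0x88 R2=0xb8 R3=0xb0 R4=0xb0 R5=0x93  N=1 Z=0
after  3: R0=0x23 R1=0x23 R2=0xb8 R3=0xb0 R4=0xb0 R5=0x93  N=1 Z=0
after  4: R0=0x23 R1=0x23 R2=0xb8 R3=0x00 R4=0xb0 R5=0x93  N=0 Z=1
after  5: R0=0x23 R1=0x23 R2=0xb8 R3=0x00 R4=0x90 R5=0x93  N=1 Z=0
after  6: R0=0x23 R1=0x23 R2=0x95 R3=0x00 R4=0x90 R5=0x93  N=1 Z=0
after  7: R0=0x23 R1=0x23 R2=0x95 R3=0x00 R4=0x01 R5=0x93  N=0 Z=0
-- IRQ taken; context saved, return-PC = 8 --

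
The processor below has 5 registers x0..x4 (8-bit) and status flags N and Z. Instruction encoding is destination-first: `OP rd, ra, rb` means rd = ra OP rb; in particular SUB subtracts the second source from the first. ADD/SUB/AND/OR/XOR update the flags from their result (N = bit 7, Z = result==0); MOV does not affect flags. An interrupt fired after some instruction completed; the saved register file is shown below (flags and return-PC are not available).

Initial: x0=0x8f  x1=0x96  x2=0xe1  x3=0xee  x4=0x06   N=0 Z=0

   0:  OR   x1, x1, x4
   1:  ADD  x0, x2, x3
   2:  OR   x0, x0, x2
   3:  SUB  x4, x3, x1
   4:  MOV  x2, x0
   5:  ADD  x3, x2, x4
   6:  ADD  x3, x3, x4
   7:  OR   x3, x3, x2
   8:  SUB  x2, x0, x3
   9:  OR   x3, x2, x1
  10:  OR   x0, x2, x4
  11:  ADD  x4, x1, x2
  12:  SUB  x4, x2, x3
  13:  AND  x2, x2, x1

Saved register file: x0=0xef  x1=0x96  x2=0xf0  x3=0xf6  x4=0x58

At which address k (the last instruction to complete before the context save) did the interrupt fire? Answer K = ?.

after  0: x0=0x8f x1=0x96 x2=0xe1 x3=0xee x4=0x06  N=1 Z=0
after  1: x0=0xcf x1=0x96 x2=0xe1 x3=0xee x4=0x06  N=1 Z=0
after  2: x0=0xef x1=0x96 x2=0xe1 x3=0xee x4=0x06  N=1 Z=0
after  3: x0=0xef x1=0x96 x2=0xe1 x3=0xee x4=0x58  N=0 Z=0
after  4: x0=0xef x1=0x96 x2=0xef x3=0xee x4=0x58  N=0 Z=0
after  5: x0=0xef x1=0x96 x2=0xef x3=0x47 x4=0x58  N=0 Z=0
after  6: x0=0xef x1=0x96 x2=0xef x3=0x9f x4=0x58  N=1 Z=0
after  7: x0=0xef x1=0x96 x2=0xef x3=0xff x4=0x58  N=1 Z=0
after  8: x0=0xef x1=0x96 x2=0xf0 x3=0xff x4=0x58  N=1 Z=0
after  9: x0=0xef x1=0x96 x2=0xf0 x3=0xf6 x4=0x58  N=1 Z=0
-- IRQ taken; context saved, return-PC = 10 --

K = 9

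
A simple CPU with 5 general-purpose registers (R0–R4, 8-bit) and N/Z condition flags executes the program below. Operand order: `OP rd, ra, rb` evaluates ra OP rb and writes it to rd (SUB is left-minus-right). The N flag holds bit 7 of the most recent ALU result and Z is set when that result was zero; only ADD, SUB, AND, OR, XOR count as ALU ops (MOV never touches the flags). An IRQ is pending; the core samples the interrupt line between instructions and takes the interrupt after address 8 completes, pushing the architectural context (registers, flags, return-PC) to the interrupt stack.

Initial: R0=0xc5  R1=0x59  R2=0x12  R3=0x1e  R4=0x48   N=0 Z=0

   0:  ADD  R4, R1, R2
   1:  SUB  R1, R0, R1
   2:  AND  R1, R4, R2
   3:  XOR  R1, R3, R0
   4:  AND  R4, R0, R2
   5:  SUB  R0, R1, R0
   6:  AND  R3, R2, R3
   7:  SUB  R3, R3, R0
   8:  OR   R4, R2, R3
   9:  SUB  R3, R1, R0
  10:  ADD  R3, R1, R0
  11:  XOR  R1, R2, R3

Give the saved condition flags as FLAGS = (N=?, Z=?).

after  0: R0=0xc5 R1=0x59 R2=0x12 R3=0x1e R4=0x6b  N=0 Z=0
after  1: R0=0xc5 R1=0x6c R2=0x12 R3=0x1e R4=0x6b  N=0 Z=0
after  2: R0=0xc5 R1=0x02 R2=0x12 R3=0x1e R4=0x6b  N=0 Z=0
after  3: R0=0xc5 R1=0xdb R2=0x12 R3=0x1e R4=0x6b  N=1 Z=0
after  4: R0=0xc5 R1=0xdb R2=0x12 R3=0x1e R4=0x00  N=0 Z=1
after  5: R0=0x16 R1=0xdb R2=0x12 R3=0x1e R4=0x00  N=0 Z=0
after  6: R0=0x16 R1=0xdb R2=0x12 R3=0x12 R4=0x00  N=0 Z=0
after  7: R0=0x16 R1=0xdb R2=0x12 R3=0xfc R4=0x00  N=1 Z=0
after  8: R0=0x16 R1=0xdb R2=0x12 R3=0xfc R4=0xfe  N=1 Z=0
-- IRQ taken; context saved, return-PC = 9 --

FLAGS = (N=1, Z=0)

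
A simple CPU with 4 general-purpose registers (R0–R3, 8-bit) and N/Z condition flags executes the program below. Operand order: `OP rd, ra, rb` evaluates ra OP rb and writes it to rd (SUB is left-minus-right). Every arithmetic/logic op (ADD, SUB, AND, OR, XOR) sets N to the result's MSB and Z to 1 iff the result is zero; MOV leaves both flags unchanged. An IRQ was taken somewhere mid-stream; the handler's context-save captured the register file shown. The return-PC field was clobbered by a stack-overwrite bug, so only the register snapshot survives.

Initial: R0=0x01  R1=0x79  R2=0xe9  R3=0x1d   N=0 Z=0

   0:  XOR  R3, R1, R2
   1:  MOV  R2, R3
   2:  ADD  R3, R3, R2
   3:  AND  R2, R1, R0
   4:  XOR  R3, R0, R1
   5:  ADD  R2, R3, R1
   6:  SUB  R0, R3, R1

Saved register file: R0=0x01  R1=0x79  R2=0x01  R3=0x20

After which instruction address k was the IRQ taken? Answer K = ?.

K = 3

after  0: R0=0x01 R1=0x79 R2=0xe9 R3=0x90  N=1 Z=0
after  1: R0=0x01 R1=0x79 R2=0x90 R3=0x90  N=1 Z=0
after  2: R0=0x01 R1=0x79 R2=0x90 R3=0x20  N=0 Z=0
after  3: R0=0x01 R1=0x79 R2=0x01 R3=0x20  N=0 Z=0
-- IRQ taken; context saved, return-PC = 4 --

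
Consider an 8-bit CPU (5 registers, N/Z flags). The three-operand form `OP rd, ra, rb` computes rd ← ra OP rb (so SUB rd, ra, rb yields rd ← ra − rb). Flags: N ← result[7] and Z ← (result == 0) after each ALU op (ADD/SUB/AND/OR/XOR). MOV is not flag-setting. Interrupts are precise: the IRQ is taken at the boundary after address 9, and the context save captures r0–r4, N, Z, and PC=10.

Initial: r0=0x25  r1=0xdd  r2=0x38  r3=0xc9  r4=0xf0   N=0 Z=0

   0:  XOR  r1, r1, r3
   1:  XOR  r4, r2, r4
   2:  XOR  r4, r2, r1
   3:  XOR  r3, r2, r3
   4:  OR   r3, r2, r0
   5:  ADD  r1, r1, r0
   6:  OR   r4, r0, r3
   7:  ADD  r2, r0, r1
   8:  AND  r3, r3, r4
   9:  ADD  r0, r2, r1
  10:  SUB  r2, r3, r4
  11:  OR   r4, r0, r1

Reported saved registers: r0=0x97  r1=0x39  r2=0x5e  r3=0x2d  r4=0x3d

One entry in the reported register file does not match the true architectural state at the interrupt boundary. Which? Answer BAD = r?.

after  0: r0=0x25 r1=0x14 r2=0x38 r3=0xc9 r4=0xf0  N=0 Z=0
after  1: r0=0x25 r1=0x14 r2=0x38 r3=0xc9 r4=0xc8  N=1 Z=0
after  2: r0=0x25 r1=0x14 r2=0x38 r3=0xc9 r4=0x2c  N=0 Z=0
after  3: r0=0x25 r1=0x14 r2=0x38 r3=0xf1 r4=0x2c  N=1 Z=0
after  4: r0=0x25 r1=0x14 r2=0x38 r3=0x3d r4=0x2c  N=0 Z=0
after  5: r0=0x25 r1=0x39 r2=0x38 r3=0x3d r4=0x2c  N=0 Z=0
after  6: r0=0x25 r1=0x39 r2=0x38 r3=0x3d r4=0x3d  N=0 Z=0
after  7: r0=0x25 r1=0x39 r2=0x5e r3=0x3d r4=0x3d  N=0 Z=0
after  8: r0=0x25 r1=0x39 r2=0x5e r3=0x3d r4=0x3d  N=0 Z=0
after  9: r0=0x97 r1=0x39 r2=0x5e r3=0x3d r4=0x3d  N=1 Z=0
-- IRQ taken; context saved, return-PC = 10 --
mismatch: r3: reported 0x2d vs actual 0x3d

BAD = r3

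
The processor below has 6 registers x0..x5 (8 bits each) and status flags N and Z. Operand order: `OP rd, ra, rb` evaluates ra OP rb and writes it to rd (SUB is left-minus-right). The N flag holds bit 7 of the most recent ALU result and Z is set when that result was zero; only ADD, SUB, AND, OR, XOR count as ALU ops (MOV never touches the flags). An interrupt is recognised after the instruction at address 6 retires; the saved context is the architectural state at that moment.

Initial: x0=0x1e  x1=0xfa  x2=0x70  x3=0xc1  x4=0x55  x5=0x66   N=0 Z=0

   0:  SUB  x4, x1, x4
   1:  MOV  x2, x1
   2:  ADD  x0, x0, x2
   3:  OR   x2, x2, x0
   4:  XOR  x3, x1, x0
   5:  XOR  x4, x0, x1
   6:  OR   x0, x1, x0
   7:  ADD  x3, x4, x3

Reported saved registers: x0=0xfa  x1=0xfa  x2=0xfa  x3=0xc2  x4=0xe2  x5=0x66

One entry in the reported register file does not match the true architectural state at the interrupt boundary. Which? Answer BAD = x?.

BAD = x3

after  0: x0=0x1e x1=0xfa x2=0x70 x3=0xc1 x4=0xa5 x5=0x66  N=1 Z=0
after  1: x0=0x1e x1=0xfa x2=0xfa x3=0xc1 x4=0xa5 x5=0x66  N=1 Z=0
after  2: x0=0x18 x1=0xfa x2=0xfa x3=0xc1 x4=0xa5 x5=0x66  N=0 Z=0
after  3: x0=0x18 x1=0xfa x2=0xfa x3=0xc1 x4=0xa5 x5=0x66  N=1 Z=0
after  4: x0=0x18 x1=0xfa x2=0xfa x3=0xe2 x4=0xa5 x5=0x66  N=1 Z=0
after  5: x0=0x18 x1=0xfa x2=0xfa x3=0xe2 x4=0xe2 x5=0x66  N=1 Z=0
after  6: x0=0xfa x1=0xfa x2=0xfa x3=0xe2 x4=0xe2 x5=0x66  N=1 Z=0
-- IRQ taken; context saved, return-PC = 7 --
mismatch: x3: reported 0xc2 vs actual 0xe2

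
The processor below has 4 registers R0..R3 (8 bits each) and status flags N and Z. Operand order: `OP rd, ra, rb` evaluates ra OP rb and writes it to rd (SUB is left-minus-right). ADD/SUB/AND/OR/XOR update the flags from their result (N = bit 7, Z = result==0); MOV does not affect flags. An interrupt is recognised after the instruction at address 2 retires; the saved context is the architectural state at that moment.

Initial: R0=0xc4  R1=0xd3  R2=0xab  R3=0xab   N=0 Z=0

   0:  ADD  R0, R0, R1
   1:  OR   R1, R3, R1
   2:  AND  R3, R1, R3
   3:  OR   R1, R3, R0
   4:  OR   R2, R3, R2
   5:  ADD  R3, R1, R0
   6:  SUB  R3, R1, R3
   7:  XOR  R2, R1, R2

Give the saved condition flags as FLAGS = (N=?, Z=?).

after  0: R0=0x97 R1=0xd3 R2=0xab R3=0xab  N=1 Z=0
after  1: R0=0x97 R1=0xfb R2=0xab R3=0xab  N=1 Z=0
after  2: R0=0x97 R1=0xfb R2=0xab R3=0xab  N=1 Z=0
-- IRQ taken; context saved, return-PC = 3 --

FLAGS = (N=1, Z=0)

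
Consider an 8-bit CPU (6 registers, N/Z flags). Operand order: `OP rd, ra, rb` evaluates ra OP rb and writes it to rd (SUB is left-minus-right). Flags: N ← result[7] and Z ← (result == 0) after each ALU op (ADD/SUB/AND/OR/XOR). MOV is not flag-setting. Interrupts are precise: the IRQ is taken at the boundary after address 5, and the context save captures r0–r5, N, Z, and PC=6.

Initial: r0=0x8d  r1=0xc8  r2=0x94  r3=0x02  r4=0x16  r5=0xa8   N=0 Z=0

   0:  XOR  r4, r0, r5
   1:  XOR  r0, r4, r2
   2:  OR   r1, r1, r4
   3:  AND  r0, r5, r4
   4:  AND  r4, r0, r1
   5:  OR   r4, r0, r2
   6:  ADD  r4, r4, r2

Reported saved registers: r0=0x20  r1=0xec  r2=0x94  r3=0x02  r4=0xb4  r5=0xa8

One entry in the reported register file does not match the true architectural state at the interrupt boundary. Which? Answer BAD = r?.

BAD = r1

after  0: r0=0x8d r1=0xc8 r2=0x94 r3=0x02 r4=0x25 r5=0xa8  N=0 Z=0
after  1: r0=0xb1 r1=0xc8 r2=0x94 r3=0x02 r4=0x25 r5=0xa8  N=1 Z=0
after  2: r0=0xb1 r1=0xed r2=0x94 r3=0x02 r4=0x25 r5=0xa8  N=1 Z=0
after  3: r0=0x20 r1=0xed r2=0x94 r3=0x02 r4=0x25 r5=0xa8  N=0 Z=0
after  4: r0=0x20 r1=0xed r2=0x94 r3=0x02 r4=0x20 r5=0xa8  N=0 Z=0
after  5: r0=0x20 r1=0xed r2=0x94 r3=0x02 r4=0xb4 r5=0xa8  N=1 Z=0
-- IRQ taken; context saved, return-PC = 6 --
mismatch: r1: reported 0xec vs actual 0xed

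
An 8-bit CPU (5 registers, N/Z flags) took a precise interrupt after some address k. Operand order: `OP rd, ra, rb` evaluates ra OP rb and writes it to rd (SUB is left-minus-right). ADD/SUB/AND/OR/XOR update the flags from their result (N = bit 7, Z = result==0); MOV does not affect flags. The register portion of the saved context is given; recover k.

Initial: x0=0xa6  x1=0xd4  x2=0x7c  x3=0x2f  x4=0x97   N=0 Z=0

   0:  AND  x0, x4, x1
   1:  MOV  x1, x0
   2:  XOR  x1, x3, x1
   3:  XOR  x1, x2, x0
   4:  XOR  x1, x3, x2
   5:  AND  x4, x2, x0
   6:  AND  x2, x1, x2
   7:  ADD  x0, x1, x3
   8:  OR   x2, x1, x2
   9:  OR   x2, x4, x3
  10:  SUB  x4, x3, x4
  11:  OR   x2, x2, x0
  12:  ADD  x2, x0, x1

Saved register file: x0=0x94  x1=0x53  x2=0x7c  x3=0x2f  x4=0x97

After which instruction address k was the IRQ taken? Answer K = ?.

after  0: x0=0x94 x1=0xd4 x2=0x7c x3=0x2f x4=0x97  N=1 Z=0
after  1: x0=0x94 x1=0x94 x2=0x7c x3=0x2f x4=0x97  N=1 Z=0
after  2: x0=0x94 x1=0xbb x2=0x7c x3=0x2f x4=0x97  N=1 Z=0
after  3: x0=0x94 x1=0xe8 x2=0x7c x3=0x2f x4=0x97  N=1 Z=0
after  4: x0=0x94 x1=0x53 x2=0x7c x3=0x2f x4=0x97  N=0 Z=0
-- IRQ taken; context saved, return-PC = 5 --

K = 4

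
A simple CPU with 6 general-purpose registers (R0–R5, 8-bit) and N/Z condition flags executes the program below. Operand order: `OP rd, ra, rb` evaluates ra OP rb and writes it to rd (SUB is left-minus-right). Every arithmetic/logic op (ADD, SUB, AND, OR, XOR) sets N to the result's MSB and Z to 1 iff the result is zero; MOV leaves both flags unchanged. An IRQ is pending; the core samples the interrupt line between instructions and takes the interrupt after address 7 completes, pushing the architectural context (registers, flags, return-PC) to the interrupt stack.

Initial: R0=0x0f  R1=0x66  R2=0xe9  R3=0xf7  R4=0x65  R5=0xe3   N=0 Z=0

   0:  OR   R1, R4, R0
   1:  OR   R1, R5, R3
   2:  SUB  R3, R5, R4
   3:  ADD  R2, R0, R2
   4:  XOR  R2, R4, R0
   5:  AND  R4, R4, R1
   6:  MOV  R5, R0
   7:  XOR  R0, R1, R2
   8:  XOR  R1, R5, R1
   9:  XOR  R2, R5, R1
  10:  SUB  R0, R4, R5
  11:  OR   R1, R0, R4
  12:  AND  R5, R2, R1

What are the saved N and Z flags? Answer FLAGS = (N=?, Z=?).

after  0: R0=0x0f R1=0x6f R2=0xe9 R3=0xf7 R4=0x65 R5=0xe3  N=0 Z=0
after  1: R0=0x0f R1=0xf7 R2=0xe9 R3=0xf7 R4=0x65 R5=0xe3  N=1 Z=0
after  2: R0=0x0f R1=0xf7 R2=0xe9 R3=0x7e R4=0x65 R5=0xe3  N=0 Z=0
after  3: R0=0x0f R1=0xf7 R2=0xf8 R3=0x7e R4=0x65 R5=0xe3  N=1 Z=0
after  4: R0=0x0f R1=0xf7 R2=0x6a R3=0x7e R4=0x65 R5=0xe3  N=0 Z=0
after  5: R0=0x0f R1=0xf7 R2=0x6a R3=0x7e R4=0x65 R5=0xe3  N=0 Z=0
after  6: R0=0x0f R1=0xf7 R2=0x6a R3=0x7e R4=0x65 R5=0x0f  N=0 Z=0
after  7: R0=0x9d R1=0xf7 R2=0x6a R3=0x7e R4=0x65 R5=0x0f  N=1 Z=0
-- IRQ taken; context saved, return-PC = 8 --

FLAGS = (N=1, Z=0)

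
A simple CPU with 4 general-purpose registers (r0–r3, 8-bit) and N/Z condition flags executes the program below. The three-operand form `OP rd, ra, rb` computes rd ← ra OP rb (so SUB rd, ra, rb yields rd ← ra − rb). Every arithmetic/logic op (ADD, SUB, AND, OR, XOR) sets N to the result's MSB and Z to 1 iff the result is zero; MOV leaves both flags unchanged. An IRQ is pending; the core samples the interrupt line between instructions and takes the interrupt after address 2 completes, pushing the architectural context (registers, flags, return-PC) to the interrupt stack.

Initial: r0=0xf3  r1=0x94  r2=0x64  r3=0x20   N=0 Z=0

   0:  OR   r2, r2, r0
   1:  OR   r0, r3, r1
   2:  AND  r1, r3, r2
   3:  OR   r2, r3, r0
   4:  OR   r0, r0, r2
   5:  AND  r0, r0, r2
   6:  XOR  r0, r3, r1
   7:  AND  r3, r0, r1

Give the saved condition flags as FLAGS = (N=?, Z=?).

FLAGS = (N=0, Z=0)

after  0: r0=0xf3 r1=0x94 r2=0xf7 r3=0x20  N=1 Z=0
after  1: r0=0xb4 r1=0x94 r2=0xf7 r3=0x20  N=1 Z=0
after  2: r0=0xb4 r1=0x20 r2=0xf7 r3=0x20  N=0 Z=0
-- IRQ taken; context saved, return-PC = 3 --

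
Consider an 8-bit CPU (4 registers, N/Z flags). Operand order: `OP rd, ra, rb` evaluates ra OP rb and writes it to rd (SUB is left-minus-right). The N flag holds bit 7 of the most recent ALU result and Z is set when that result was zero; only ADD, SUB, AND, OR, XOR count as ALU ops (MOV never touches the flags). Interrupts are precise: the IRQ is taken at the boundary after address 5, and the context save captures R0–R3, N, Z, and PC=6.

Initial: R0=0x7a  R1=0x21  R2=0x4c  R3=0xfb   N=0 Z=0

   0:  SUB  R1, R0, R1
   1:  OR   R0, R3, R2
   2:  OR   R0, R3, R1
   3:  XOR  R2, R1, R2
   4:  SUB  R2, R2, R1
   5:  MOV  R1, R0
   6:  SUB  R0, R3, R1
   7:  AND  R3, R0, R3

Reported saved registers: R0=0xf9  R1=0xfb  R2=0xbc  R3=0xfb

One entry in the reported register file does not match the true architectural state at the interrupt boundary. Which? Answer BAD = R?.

BAD = R0

after  0: R0=0x7a R1=0x59 R2=0x4c R3=0xfb  N=0 Z=0
after  1: R0=0xff R1=0x59 R2=0x4c R3=0xfb  N=1 Z=0
after  2: R0=0xfb R1=0x59 R2=0x4c R3=0xfb  N=1 Z=0
after  3: R0=0xfb R1=0x59 R2=0x15 R3=0xfb  N=0 Z=0
after  4: R0=0xfb R1=0x59 R2=0xbc R3=0xfb  N=1 Z=0
after  5: R0=0xfb R1=0xfb R2=0xbc R3=0xfb  N=1 Z=0
-- IRQ taken; context saved, return-PC = 6 --
mismatch: R0: reported 0xf9 vs actual 0xfb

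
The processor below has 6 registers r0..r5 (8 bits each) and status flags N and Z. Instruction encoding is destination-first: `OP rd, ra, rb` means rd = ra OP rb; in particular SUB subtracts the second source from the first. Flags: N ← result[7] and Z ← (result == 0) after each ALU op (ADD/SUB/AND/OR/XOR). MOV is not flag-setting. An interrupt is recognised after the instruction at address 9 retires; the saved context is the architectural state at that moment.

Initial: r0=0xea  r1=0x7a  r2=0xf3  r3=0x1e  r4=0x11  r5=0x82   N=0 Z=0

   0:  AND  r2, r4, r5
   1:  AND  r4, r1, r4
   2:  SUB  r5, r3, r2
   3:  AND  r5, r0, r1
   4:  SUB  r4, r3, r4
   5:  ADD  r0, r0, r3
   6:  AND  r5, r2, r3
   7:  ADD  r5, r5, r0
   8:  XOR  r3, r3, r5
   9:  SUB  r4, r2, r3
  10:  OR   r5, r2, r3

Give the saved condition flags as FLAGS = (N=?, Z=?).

FLAGS = (N=1, Z=0)

after  0: r0=0xea r1=0x7a r2=0x00 r3=0x1e r4=0x11 r5=0x82  N=0 Z=1
after  1: r0=0xea r1=0x7a r2=0x00 r3=0x1e r4=0x10 r5=0x82  N=0 Z=0
after  2: r0=0xea r1=0x7a r2=0x00 r3=0x1e r4=0x10 r5=0x1e  N=0 Z=0
after  3: r0=0xea r1=0x7a r2=0x00 r3=0x1e r4=0x10 r5=0x6a  N=0 Z=0
after  4: r0=0xea r1=0x7a r2=0x00 r3=0x1e r4=0x0e r5=0x6a  N=0 Z=0
after  5: r0=0x08 r1=0x7a r2=0x00 r3=0x1e r4=0x0e r5=0x6a  N=0 Z=0
after  6: r0=0x08 r1=0x7a r2=0x00 r3=0x1e r4=0x0e r5=0x00  N=0 Z=1
after  7: r0=0x08 r1=0x7a r2=0x00 r3=0x1e r4=0x0e r5=0x08  N=0 Z=0
after  8: r0=0x08 r1=0x7a r2=0x00 r3=0x16 r4=0x0e r5=0x08  N=0 Z=0
after  9: r0=0x08 r1=0x7a r2=0x00 r3=0x16 r4=0xea r5=0x08  N=1 Z=0
-- IRQ taken; context saved, return-PC = 10 --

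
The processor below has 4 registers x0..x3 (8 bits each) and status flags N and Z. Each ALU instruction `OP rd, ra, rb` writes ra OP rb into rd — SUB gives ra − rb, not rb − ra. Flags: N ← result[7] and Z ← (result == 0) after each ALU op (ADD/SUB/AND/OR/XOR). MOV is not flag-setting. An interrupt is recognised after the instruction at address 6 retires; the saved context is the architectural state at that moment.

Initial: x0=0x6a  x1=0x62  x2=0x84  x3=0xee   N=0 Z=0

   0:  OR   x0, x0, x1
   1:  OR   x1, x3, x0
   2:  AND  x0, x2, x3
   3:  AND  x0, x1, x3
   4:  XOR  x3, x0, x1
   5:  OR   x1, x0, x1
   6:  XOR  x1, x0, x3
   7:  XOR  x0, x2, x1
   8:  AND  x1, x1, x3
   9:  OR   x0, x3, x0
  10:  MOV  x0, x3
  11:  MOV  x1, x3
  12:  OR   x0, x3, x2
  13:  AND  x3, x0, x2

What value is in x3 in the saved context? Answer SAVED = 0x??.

after  0: x0=0x6a x1=0x62 x2=0x84 x3=0xee  N=0 Z=0
after  1: x0=0x6a x1=0xee x2=0x84 x3=0xee  N=1 Z=0
after  2: x0=0x84 x1=0xee x2=0x84 x3=0xee  N=1 Z=0
after  3: x0=0xee x1=0xee x2=0x84 x3=0xee  N=1 Z=0
after  4: x0=0xee x1=0xee x2=0x84 x3=0x00  N=0 Z=1
after  5: x0=0xee x1=0xee x2=0x84 x3=0x00  N=1 Z=0
after  6: x0=0xee x1=0xee x2=0x84 x3=0x00  N=1 Z=0
-- IRQ taken; context saved, return-PC = 7 --

SAVED = 0x00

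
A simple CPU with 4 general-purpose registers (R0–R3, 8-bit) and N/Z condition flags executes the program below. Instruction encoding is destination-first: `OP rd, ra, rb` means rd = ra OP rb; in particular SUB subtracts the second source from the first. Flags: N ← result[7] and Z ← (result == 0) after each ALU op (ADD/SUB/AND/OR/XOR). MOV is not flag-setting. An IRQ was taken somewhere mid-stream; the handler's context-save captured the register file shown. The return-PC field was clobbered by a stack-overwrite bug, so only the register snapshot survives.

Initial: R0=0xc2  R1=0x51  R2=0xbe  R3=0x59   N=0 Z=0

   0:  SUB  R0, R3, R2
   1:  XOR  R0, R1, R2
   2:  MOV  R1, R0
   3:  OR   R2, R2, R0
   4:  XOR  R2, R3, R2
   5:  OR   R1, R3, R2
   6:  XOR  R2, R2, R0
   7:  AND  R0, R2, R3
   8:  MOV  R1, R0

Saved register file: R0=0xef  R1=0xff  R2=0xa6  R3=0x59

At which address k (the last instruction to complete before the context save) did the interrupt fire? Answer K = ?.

K = 5

after  0: R0=0x9b R1=0x51 R2=0xbe R3=0x59  N=1 Z=0
after  1: R0=0xef R1=0x51 R2=0xbe R3=0x59  N=1 Z=0
after  2: R0=0xef R1=0xef R2=0xbe R3=0x59  N=1 Z=0
after  3: R0=0xef R1=0xef R2=0xff R3=0x59  N=1 Z=0
after  4: R0=0xef R1=0xef R2=0xa6 R3=0x59  N=1 Z=0
after  5: R0=0xef R1=0xff R2=0xa6 R3=0x59  N=1 Z=0
-- IRQ taken; context saved, return-PC = 6 --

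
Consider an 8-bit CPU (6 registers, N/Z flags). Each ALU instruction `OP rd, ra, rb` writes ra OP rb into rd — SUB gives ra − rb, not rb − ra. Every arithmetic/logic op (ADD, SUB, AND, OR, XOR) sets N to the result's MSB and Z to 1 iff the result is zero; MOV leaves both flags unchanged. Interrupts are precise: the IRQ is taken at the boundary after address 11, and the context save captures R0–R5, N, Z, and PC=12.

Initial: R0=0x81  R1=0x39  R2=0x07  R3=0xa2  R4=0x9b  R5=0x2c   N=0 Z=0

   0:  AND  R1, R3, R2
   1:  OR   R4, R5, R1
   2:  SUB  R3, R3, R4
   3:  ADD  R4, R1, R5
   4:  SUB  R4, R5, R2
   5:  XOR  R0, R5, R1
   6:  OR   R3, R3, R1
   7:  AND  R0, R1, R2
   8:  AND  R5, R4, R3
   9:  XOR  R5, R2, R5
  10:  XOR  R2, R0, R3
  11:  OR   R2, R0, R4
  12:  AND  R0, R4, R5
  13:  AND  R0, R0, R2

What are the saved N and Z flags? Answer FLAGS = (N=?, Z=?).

FLAGS = (N=0, Z=0)

after  0: R0=0x81 R1=0x02 R2=0x07 R3=0xa2 R4=0x9b R5=0x2c  N=0 Z=0
after  1: R0=0x81 R1=0x02 R2=0x07 R3=0xa2 R4=0x2e R5=0x2c  N=0 Z=0
after  2: R0=0x81 R1=0x02 R2=0x07 R3=0x74 R4=0x2e R5=0x2c  N=0 Z=0
after  3: R0=0x81 R1=0x02 R2=0x07 R3=0x74 R4=0x2e R5=0x2c  N=0 Z=0
after  4: R0=0x81 R1=0x02 R2=0x07 R3=0x74 R4=0x25 R5=0x2c  N=0 Z=0
after  5: R0=0x2e R1=0x02 R2=0x07 R3=0x74 R4=0x25 R5=0x2c  N=0 Z=0
after  6: R0=0x2e R1=0x02 R2=0x07 R3=0x76 R4=0x25 R5=0x2c  N=0 Z=0
after  7: R0=0x02 R1=0x02 R2=0x07 R3=0x76 R4=0x25 R5=0x2c  N=0 Z=0
after  8: R0=0x02 R1=0x02 R2=0x07 R3=0x76 R4=0x25 R5=0x24  N=0 Z=0
after  9: R0=0x02 R1=0x02 R2=0x07 R3=0x76 R4=0x25 R5=0x23  N=0 Z=0
after 10: R0=0x02 R1=0x02 R2=0x74 R3=0x76 R4=0x25 R5=0x23  N=0 Z=0
after 11: R0=0x02 R1=0x02 R2=0x27 R3=0x76 R4=0x25 R5=0x23  N=0 Z=0
-- IRQ taken; context saved, return-PC = 12 --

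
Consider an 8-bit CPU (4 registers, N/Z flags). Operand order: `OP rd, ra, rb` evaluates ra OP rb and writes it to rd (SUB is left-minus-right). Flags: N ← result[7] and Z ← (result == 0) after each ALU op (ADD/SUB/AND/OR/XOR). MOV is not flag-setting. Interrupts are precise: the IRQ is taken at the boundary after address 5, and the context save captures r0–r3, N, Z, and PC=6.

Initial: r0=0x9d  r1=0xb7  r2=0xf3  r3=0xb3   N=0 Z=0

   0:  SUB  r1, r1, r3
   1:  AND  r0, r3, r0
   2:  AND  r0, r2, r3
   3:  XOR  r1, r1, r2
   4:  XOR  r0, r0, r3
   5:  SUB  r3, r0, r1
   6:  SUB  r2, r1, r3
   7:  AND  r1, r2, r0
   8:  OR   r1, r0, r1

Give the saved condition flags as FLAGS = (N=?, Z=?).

FLAGS = (N=0, Z=0)

after  0: r0=0x9d r1=0x04 r2=0xf3 r3=0xb3  N=0 Z=0
after  1: r0=0x91 r1=0x04 r2=0xf3 r3=0xb3  N=1 Z=0
after  2: r0=0xb3 r1=0x04 r2=0xf3 r3=0xb3  N=1 Z=0
after  3: r0=0xb3 r1=0xf7 r2=0xf3 r3=0xb3  N=1 Z=0
after  4: r0=0x00 r1=0xf7 r2=0xf3 r3=0xb3  N=0 Z=1
after  5: r0=0x00 r1=0xf7 r2=0xf3 r3=0x09  N=0 Z=0
-- IRQ taken; context saved, return-PC = 6 --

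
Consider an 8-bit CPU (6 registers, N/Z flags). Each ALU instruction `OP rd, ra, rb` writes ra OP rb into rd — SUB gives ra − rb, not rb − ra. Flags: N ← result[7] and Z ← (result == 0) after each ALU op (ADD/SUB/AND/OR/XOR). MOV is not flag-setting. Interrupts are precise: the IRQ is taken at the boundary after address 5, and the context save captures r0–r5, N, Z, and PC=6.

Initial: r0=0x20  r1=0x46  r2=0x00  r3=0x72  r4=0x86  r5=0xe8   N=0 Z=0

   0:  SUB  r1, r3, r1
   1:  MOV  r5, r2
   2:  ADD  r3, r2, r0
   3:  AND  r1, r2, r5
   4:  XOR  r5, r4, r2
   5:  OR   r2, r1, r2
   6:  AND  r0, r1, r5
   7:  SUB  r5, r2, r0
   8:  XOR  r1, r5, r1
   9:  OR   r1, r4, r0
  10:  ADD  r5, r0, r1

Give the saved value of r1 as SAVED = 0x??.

after  0: r0=0x20 r1=0x2c r2=0x00 r3=0x72 r4=0x86 r5=0xe8  N=0 Z=0
after  1: r0=0x20 r1=0x2c r2=0x00 r3=0x72 r4=0x86 r5=0x00  N=0 Z=0
after  2: r0=0x20 r1=0x2c r2=0x00 r3=0x20 r4=0x86 r5=0x00  N=0 Z=0
after  3: r0=0x20 r1=0x00 r2=0x00 r3=0x20 r4=0x86 r5=0x00  N=0 Z=1
after  4: r0=0x20 r1=0x00 r2=0x00 r3=0x20 r4=0x86 r5=0x86  N=1 Z=0
after  5: r0=0x20 r1=0x00 r2=0x00 r3=0x20 r4=0x86 r5=0x86  N=0 Z=1
-- IRQ taken; context saved, return-PC = 6 --

SAVED = 0x00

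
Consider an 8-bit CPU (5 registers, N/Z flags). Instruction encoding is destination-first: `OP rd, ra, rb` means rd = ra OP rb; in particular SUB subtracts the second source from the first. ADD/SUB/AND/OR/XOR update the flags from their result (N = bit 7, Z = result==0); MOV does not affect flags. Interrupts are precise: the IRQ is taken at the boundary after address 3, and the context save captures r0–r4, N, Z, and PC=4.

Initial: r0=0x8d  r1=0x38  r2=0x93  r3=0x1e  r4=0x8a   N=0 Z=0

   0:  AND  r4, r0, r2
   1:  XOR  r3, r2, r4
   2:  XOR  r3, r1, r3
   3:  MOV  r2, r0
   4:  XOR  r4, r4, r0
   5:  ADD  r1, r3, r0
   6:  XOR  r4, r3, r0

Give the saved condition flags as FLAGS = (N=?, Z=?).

after  0: r0=0x8d r1=0x38 r2=0x93 r3=0x1e r4=0x81  N=1 Z=0
after  1: r0=0x8d r1=0x38 r2=0x93 r3=0x12 r4=0x81  N=0 Z=0
after  2: r0=0x8d r1=0x38 r2=0x93 r3=0x2a r4=0x81  N=0 Z=0
after  3: r0=0x8d r1=0x38 r2=0x8d r3=0x2a r4=0x81  N=0 Z=0
-- IRQ taken; context saved, return-PC = 4 --

FLAGS = (N=0, Z=0)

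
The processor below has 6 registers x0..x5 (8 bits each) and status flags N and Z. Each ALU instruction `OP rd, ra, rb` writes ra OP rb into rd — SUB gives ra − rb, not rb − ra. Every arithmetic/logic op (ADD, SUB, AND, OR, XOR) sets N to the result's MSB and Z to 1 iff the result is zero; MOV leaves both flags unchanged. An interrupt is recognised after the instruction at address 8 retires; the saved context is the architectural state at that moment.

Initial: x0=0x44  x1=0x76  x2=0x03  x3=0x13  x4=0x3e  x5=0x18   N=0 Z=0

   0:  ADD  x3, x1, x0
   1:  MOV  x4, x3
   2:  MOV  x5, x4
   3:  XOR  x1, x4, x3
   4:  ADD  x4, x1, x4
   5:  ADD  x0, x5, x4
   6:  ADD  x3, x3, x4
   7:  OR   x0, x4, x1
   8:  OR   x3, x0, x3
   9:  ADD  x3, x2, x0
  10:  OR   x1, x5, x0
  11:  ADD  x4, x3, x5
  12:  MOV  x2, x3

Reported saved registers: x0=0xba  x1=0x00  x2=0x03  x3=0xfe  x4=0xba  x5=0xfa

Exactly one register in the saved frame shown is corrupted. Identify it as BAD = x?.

BAD = x5

after  0: x0=0x44 x1=0x76 x2=0x03 x3=0xba x4=0x3e x5=0x18  N=1 Z=0
after  1: x0=0x44 x1=0x76 x2=0x03 x3=0xba x4=0xba x5=0x18  N=1 Z=0
after  2: x0=0x44 x1=0x76 x2=0x03 x3=0xba x4=0xba x5=0xba  N=1 Z=0
after  3: x0=0x44 x1=0x00 x2=0x03 x3=0xba x4=0xba x5=0xba  N=0 Z=1
after  4: x0=0x44 x1=0x00 x2=0x03 x3=0xba x4=0xba x5=0xba  N=1 Z=0
after  5: x0=0x74 x1=0x00 x2=0x03 x3=0xba x4=0xba x5=0xba  N=0 Z=0
after  6: x0=0x74 x1=0x00 x2=0x03 x3=0x74 x4=0xba x5=0xba  N=0 Z=0
after  7: x0=0xba x1=0x00 x2=0x03 x3=0x74 x4=0xba x5=0xba  N=1 Z=0
after  8: x0=0xba x1=0x00 x2=0x03 x3=0xfe x4=0xba x5=0xba  N=1 Z=0
-- IRQ taken; context saved, return-PC = 9 --
mismatch: x5: reported 0xfa vs actual 0xba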